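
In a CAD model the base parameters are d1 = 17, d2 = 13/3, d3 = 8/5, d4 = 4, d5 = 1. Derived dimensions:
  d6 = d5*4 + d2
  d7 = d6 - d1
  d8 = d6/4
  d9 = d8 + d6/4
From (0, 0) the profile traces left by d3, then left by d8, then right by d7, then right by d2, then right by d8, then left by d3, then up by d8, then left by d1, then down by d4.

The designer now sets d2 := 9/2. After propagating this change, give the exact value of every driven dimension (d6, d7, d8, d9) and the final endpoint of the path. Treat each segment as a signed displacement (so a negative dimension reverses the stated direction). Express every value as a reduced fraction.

Apply edit: d2 := 9/2
  d6 = d5*4 + d2 = 17/2
  d7 = d6 - d1 = -17/2
  d8 = d6/4 = 17/8
  d9 = d8 + d6/4 = 17/4
Walk from origin (0, 0):
  seg 1: left by d3 = 8/5 → (-8/5, 0)
  seg 2: left by d8 = 17/8 → (-149/40, 0)
  seg 3: right by d7 = -17/2 → (-489/40, 0)
  seg 4: right by d2 = 9/2 → (-309/40, 0)
  seg 5: right by d8 = 17/8 → (-28/5, 0)
  seg 6: left by d3 = 8/5 → (-36/5, 0)
  seg 7: up by d8 = 17/8 → (-36/5, 17/8)
  seg 8: left by d1 = 17 → (-121/5, 17/8)
  seg 9: down by d4 = 4 → (-121/5, -15/8)

d6 = 17/2
d7 = -17/2
d8 = 17/8
d9 = 17/4
endpoint = (-121/5, -15/8)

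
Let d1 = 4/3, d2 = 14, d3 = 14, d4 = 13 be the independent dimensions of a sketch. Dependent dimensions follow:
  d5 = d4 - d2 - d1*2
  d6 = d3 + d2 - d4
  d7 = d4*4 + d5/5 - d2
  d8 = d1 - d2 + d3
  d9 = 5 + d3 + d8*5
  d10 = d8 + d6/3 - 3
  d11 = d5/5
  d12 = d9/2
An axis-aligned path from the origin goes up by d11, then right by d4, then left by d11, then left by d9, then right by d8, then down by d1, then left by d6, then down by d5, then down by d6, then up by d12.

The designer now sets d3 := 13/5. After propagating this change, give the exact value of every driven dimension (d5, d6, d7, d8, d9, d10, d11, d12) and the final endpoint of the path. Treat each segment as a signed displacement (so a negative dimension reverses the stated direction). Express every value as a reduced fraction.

Apply edit: d3 := 13/5
  d5 = d4 - d2 - d1*2 = -11/3
  d6 = d3 + d2 - d4 = 18/5
  d7 = d4*4 + d5/5 - d2 = 559/15
  d8 = d1 - d2 + d3 = -151/15
  d9 = 5 + d3 + d8*5 = -641/15
  d10 = d8 + d6/3 - 3 = -178/15
  d11 = d5/5 = -11/15
  d12 = d9/2 = -641/30
Walk from origin (0, 0):
  seg 1: up by d11 = -11/15 → (0, -11/15)
  seg 2: right by d4 = 13 → (13, -11/15)
  seg 3: left by d11 = -11/15 → (206/15, -11/15)
  seg 4: left by d9 = -641/15 → (847/15, -11/15)
  seg 5: right by d8 = -151/15 → (232/5, -11/15)
  seg 6: down by d1 = 4/3 → (232/5, -31/15)
  seg 7: left by d6 = 18/5 → (214/5, -31/15)
  seg 8: down by d5 = -11/3 → (214/5, 8/5)
  seg 9: down by d6 = 18/5 → (214/5, -2)
  seg 10: up by d12 = -641/30 → (214/5, -701/30)

d5 = -11/3
d6 = 18/5
d7 = 559/15
d8 = -151/15
d9 = -641/15
d10 = -178/15
d11 = -11/15
d12 = -641/30
endpoint = (214/5, -701/30)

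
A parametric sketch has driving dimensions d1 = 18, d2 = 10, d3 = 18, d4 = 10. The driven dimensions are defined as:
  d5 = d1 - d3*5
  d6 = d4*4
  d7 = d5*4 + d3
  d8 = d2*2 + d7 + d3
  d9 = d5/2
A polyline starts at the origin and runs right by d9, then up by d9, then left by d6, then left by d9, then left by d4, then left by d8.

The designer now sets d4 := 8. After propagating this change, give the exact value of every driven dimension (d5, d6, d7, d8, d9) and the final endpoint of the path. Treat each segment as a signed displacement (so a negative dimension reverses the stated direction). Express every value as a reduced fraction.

Apply edit: d4 := 8
  d5 = d1 - d3*5 = -72
  d6 = d4*4 = 32
  d7 = d5*4 + d3 = -270
  d8 = d2*2 + d7 + d3 = -232
  d9 = d5/2 = -36
Walk from origin (0, 0):
  seg 1: right by d9 = -36 → (-36, 0)
  seg 2: up by d9 = -36 → (-36, -36)
  seg 3: left by d6 = 32 → (-68, -36)
  seg 4: left by d9 = -36 → (-32, -36)
  seg 5: left by d4 = 8 → (-40, -36)
  seg 6: left by d8 = -232 → (192, -36)

d5 = -72
d6 = 32
d7 = -270
d8 = -232
d9 = -36
endpoint = (192, -36)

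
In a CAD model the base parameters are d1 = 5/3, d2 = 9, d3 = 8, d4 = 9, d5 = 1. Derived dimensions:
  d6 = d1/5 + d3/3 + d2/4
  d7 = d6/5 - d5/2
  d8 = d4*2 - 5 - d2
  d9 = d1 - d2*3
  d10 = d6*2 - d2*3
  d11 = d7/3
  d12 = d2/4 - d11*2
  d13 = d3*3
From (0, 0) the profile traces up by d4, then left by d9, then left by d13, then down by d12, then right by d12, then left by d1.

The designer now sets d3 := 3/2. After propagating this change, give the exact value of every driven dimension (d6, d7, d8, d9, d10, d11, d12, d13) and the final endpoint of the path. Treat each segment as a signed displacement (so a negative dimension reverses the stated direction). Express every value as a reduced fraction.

d6 = 37/12
d7 = 7/60
d8 = 4
d9 = -76/3
d10 = -125/6
d11 = 7/180
d12 = 391/180
d13 = 9/2
endpoint = (3841/180, 1229/180)

Apply edit: d3 := 3/2
  d6 = d1/5 + d3/3 + d2/4 = 37/12
  d7 = d6/5 - d5/2 = 7/60
  d8 = d4*2 - 5 - d2 = 4
  d9 = d1 - d2*3 = -76/3
  d10 = d6*2 - d2*3 = -125/6
  d11 = d7/3 = 7/180
  d12 = d2/4 - d11*2 = 391/180
  d13 = d3*3 = 9/2
Walk from origin (0, 0):
  seg 1: up by d4 = 9 → (0, 9)
  seg 2: left by d9 = -76/3 → (76/3, 9)
  seg 3: left by d13 = 9/2 → (125/6, 9)
  seg 4: down by d12 = 391/180 → (125/6, 1229/180)
  seg 5: right by d12 = 391/180 → (4141/180, 1229/180)
  seg 6: left by d1 = 5/3 → (3841/180, 1229/180)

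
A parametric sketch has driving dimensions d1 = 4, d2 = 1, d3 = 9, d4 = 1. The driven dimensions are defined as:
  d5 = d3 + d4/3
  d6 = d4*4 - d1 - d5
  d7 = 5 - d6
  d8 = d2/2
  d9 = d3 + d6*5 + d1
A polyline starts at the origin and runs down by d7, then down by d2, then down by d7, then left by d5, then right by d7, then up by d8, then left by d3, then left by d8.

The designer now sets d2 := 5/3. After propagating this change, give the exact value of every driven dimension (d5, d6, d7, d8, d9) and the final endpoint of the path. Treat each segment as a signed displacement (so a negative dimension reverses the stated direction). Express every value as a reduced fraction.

d5 = 28/3
d6 = -28/3
d7 = 43/3
d8 = 5/6
d9 = -101/3
endpoint = (-29/6, -59/2)

Apply edit: d2 := 5/3
  d5 = d3 + d4/3 = 28/3
  d6 = d4*4 - d1 - d5 = -28/3
  d7 = 5 - d6 = 43/3
  d8 = d2/2 = 5/6
  d9 = d3 + d6*5 + d1 = -101/3
Walk from origin (0, 0):
  seg 1: down by d7 = 43/3 → (0, -43/3)
  seg 2: down by d2 = 5/3 → (0, -16)
  seg 3: down by d7 = 43/3 → (0, -91/3)
  seg 4: left by d5 = 28/3 → (-28/3, -91/3)
  seg 5: right by d7 = 43/3 → (5, -91/3)
  seg 6: up by d8 = 5/6 → (5, -59/2)
  seg 7: left by d3 = 9 → (-4, -59/2)
  seg 8: left by d8 = 5/6 → (-29/6, -59/2)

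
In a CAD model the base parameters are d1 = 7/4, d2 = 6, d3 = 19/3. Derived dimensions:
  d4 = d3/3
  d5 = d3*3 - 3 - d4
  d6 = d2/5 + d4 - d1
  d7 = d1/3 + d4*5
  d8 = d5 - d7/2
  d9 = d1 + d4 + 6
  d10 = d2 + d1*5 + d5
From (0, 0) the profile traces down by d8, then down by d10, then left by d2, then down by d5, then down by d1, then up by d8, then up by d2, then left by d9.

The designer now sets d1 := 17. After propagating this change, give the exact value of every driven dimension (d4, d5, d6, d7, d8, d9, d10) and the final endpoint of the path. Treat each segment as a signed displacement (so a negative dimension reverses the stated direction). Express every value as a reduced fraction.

d4 = 19/9
d5 = 125/9
d6 = -616/45
d7 = 146/9
d8 = 52/9
d9 = 226/9
d10 = 944/9
endpoint = (-280/9, -1168/9)

Apply edit: d1 := 17
  d4 = d3/3 = 19/9
  d5 = d3*3 - 3 - d4 = 125/9
  d6 = d2/5 + d4 - d1 = -616/45
  d7 = d1/3 + d4*5 = 146/9
  d8 = d5 - d7/2 = 52/9
  d9 = d1 + d4 + 6 = 226/9
  d10 = d2 + d1*5 + d5 = 944/9
Walk from origin (0, 0):
  seg 1: down by d8 = 52/9 → (0, -52/9)
  seg 2: down by d10 = 944/9 → (0, -332/3)
  seg 3: left by d2 = 6 → (-6, -332/3)
  seg 4: down by d5 = 125/9 → (-6, -1121/9)
  seg 5: down by d1 = 17 → (-6, -1274/9)
  seg 6: up by d8 = 52/9 → (-6, -1222/9)
  seg 7: up by d2 = 6 → (-6, -1168/9)
  seg 8: left by d9 = 226/9 → (-280/9, -1168/9)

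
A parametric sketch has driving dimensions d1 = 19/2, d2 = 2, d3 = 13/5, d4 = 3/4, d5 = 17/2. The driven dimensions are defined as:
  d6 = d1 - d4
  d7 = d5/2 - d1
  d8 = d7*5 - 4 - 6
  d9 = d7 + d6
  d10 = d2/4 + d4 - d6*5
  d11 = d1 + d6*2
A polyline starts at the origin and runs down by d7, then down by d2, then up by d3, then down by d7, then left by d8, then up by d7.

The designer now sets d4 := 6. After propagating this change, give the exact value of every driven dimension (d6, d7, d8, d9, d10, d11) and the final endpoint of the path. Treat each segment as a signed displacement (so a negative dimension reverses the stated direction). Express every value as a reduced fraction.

Apply edit: d4 := 6
  d6 = d1 - d4 = 7/2
  d7 = d5/2 - d1 = -21/4
  d8 = d7*5 - 4 - 6 = -145/4
  d9 = d7 + d6 = -7/4
  d10 = d2/4 + d4 - d6*5 = -11
  d11 = d1 + d6*2 = 33/2
Walk from origin (0, 0):
  seg 1: down by d7 = -21/4 → (0, 21/4)
  seg 2: down by d2 = 2 → (0, 13/4)
  seg 3: up by d3 = 13/5 → (0, 117/20)
  seg 4: down by d7 = -21/4 → (0, 111/10)
  seg 5: left by d8 = -145/4 → (145/4, 111/10)
  seg 6: up by d7 = -21/4 → (145/4, 117/20)

d6 = 7/2
d7 = -21/4
d8 = -145/4
d9 = -7/4
d10 = -11
d11 = 33/2
endpoint = (145/4, 117/20)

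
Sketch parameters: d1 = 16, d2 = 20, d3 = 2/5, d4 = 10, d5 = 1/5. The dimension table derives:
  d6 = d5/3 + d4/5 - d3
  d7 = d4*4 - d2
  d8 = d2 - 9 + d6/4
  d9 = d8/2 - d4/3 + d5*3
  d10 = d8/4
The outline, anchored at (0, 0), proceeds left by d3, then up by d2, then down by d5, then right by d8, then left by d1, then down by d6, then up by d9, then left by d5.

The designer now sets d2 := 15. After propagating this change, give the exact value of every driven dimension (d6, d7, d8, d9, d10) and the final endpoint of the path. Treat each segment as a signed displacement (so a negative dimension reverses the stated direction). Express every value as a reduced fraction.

Apply edit: d2 := 15
  d6 = d5/3 + d4/5 - d3 = 5/3
  d7 = d4*4 - d2 = 25
  d8 = d2 - 9 + d6/4 = 77/12
  d9 = d8/2 - d4/3 + d5*3 = 19/40
  d10 = d8/4 = 77/48
Walk from origin (0, 0):
  seg 1: left by d3 = 2/5 → (-2/5, 0)
  seg 2: up by d2 = 15 → (-2/5, 15)
  seg 3: down by d5 = 1/5 → (-2/5, 74/5)
  seg 4: right by d8 = 77/12 → (361/60, 74/5)
  seg 5: left by d1 = 16 → (-599/60, 74/5)
  seg 6: down by d6 = 5/3 → (-599/60, 197/15)
  seg 7: up by d9 = 19/40 → (-599/60, 1633/120)
  seg 8: left by d5 = 1/5 → (-611/60, 1633/120)

d6 = 5/3
d7 = 25
d8 = 77/12
d9 = 19/40
d10 = 77/48
endpoint = (-611/60, 1633/120)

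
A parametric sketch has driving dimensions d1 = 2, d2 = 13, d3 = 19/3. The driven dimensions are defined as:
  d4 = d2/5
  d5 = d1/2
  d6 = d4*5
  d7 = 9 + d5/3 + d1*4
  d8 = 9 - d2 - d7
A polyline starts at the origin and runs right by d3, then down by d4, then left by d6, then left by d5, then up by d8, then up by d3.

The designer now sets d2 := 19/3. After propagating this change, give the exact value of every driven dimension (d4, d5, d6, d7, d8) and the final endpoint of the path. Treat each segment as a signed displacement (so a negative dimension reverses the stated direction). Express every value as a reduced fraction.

Apply edit: d2 := 19/3
  d4 = d2/5 = 19/15
  d5 = d1/2 = 1
  d6 = d4*5 = 19/3
  d7 = 9 + d5/3 + d1*4 = 52/3
  d8 = 9 - d2 - d7 = -44/3
Walk from origin (0, 0):
  seg 1: right by d3 = 19/3 → (19/3, 0)
  seg 2: down by d4 = 19/15 → (19/3, -19/15)
  seg 3: left by d6 = 19/3 → (0, -19/15)
  seg 4: left by d5 = 1 → (-1, -19/15)
  seg 5: up by d8 = -44/3 → (-1, -239/15)
  seg 6: up by d3 = 19/3 → (-1, -48/5)

d4 = 19/15
d5 = 1
d6 = 19/3
d7 = 52/3
d8 = -44/3
endpoint = (-1, -48/5)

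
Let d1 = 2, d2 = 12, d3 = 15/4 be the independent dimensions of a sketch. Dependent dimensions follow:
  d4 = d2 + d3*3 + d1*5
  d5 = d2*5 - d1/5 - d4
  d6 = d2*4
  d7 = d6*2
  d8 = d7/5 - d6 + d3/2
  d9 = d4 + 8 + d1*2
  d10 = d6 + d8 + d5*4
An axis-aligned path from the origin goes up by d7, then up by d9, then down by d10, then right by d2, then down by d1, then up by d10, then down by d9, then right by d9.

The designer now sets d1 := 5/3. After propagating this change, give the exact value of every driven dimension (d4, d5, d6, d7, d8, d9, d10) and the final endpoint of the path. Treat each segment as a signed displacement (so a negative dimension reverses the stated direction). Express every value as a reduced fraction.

Apply edit: d1 := 5/3
  d4 = d2 + d3*3 + d1*5 = 379/12
  d5 = d2*5 - d1/5 - d4 = 337/12
  d6 = d2*4 = 48
  d7 = d6*2 = 96
  d8 = d7/5 - d6 + d3/2 = -1077/40
  d9 = d4 + 8 + d1*2 = 515/12
  d10 = d6 + d8 + d5*4 = 16009/120
Walk from origin (0, 0):
  seg 1: up by d7 = 96 → (0, 96)
  seg 2: up by d9 = 515/12 → (0, 1667/12)
  seg 3: down by d10 = 16009/120 → (0, 661/120)
  seg 4: right by d2 = 12 → (12, 661/120)
  seg 5: down by d1 = 5/3 → (12, 461/120)
  seg 6: up by d10 = 16009/120 → (12, 549/4)
  seg 7: down by d9 = 515/12 → (12, 283/3)
  seg 8: right by d9 = 515/12 → (659/12, 283/3)

d4 = 379/12
d5 = 337/12
d6 = 48
d7 = 96
d8 = -1077/40
d9 = 515/12
d10 = 16009/120
endpoint = (659/12, 283/3)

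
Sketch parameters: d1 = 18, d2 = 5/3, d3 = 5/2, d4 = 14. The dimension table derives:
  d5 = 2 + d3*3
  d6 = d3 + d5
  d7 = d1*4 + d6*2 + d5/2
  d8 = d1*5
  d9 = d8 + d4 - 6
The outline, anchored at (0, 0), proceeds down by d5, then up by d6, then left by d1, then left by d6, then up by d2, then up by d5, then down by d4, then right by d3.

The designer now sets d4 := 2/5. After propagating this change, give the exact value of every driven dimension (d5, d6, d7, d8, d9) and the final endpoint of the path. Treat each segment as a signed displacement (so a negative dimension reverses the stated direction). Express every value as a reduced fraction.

d5 = 19/2
d6 = 12
d7 = 403/4
d8 = 90
d9 = 422/5
endpoint = (-55/2, 199/15)

Apply edit: d4 := 2/5
  d5 = 2 + d3*3 = 19/2
  d6 = d3 + d5 = 12
  d7 = d1*4 + d6*2 + d5/2 = 403/4
  d8 = d1*5 = 90
  d9 = d8 + d4 - 6 = 422/5
Walk from origin (0, 0):
  seg 1: down by d5 = 19/2 → (0, -19/2)
  seg 2: up by d6 = 12 → (0, 5/2)
  seg 3: left by d1 = 18 → (-18, 5/2)
  seg 4: left by d6 = 12 → (-30, 5/2)
  seg 5: up by d2 = 5/3 → (-30, 25/6)
  seg 6: up by d5 = 19/2 → (-30, 41/3)
  seg 7: down by d4 = 2/5 → (-30, 199/15)
  seg 8: right by d3 = 5/2 → (-55/2, 199/15)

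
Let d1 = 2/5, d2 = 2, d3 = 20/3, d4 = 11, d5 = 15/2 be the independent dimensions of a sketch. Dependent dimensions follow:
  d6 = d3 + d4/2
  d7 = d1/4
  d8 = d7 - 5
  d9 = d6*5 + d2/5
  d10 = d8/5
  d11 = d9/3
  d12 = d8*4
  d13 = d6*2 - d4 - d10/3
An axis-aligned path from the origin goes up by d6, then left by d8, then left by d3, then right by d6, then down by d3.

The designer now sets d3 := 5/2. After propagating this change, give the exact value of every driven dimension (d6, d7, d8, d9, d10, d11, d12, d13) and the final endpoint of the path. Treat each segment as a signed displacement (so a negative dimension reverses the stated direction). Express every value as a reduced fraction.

d6 = 8
d7 = 1/10
d8 = -49/10
d9 = 202/5
d10 = -49/50
d11 = 202/15
d12 = -98/5
d13 = 799/150
endpoint = (52/5, 11/2)

Apply edit: d3 := 5/2
  d6 = d3 + d4/2 = 8
  d7 = d1/4 = 1/10
  d8 = d7 - 5 = -49/10
  d9 = d6*5 + d2/5 = 202/5
  d10 = d8/5 = -49/50
  d11 = d9/3 = 202/15
  d12 = d8*4 = -98/5
  d13 = d6*2 - d4 - d10/3 = 799/150
Walk from origin (0, 0):
  seg 1: up by d6 = 8 → (0, 8)
  seg 2: left by d8 = -49/10 → (49/10, 8)
  seg 3: left by d3 = 5/2 → (12/5, 8)
  seg 4: right by d6 = 8 → (52/5, 8)
  seg 5: down by d3 = 5/2 → (52/5, 11/2)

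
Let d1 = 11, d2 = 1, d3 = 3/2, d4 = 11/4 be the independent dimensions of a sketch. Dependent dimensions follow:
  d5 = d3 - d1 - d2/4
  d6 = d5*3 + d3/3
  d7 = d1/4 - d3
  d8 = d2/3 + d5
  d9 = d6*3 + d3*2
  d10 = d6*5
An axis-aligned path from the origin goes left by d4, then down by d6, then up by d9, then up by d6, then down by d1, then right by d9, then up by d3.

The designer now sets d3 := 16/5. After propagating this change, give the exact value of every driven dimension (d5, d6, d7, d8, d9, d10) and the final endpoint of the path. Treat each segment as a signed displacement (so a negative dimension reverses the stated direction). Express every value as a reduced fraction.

Apply edit: d3 := 16/5
  d5 = d3 - d1 - d2/4 = -161/20
  d6 = d5*3 + d3/3 = -277/12
  d7 = d1/4 - d3 = -9/20
  d8 = d2/3 + d5 = -463/60
  d9 = d6*3 + d3*2 = -1257/20
  d10 = d6*5 = -1385/12
Walk from origin (0, 0):
  seg 1: left by d4 = 11/4 → (-11/4, 0)
  seg 2: down by d6 = -277/12 → (-11/4, 277/12)
  seg 3: up by d9 = -1257/20 → (-11/4, -1193/30)
  seg 4: up by d6 = -277/12 → (-11/4, -1257/20)
  seg 5: down by d1 = 11 → (-11/4, -1477/20)
  seg 6: right by d9 = -1257/20 → (-328/5, -1477/20)
  seg 7: up by d3 = 16/5 → (-328/5, -1413/20)

d5 = -161/20
d6 = -277/12
d7 = -9/20
d8 = -463/60
d9 = -1257/20
d10 = -1385/12
endpoint = (-328/5, -1413/20)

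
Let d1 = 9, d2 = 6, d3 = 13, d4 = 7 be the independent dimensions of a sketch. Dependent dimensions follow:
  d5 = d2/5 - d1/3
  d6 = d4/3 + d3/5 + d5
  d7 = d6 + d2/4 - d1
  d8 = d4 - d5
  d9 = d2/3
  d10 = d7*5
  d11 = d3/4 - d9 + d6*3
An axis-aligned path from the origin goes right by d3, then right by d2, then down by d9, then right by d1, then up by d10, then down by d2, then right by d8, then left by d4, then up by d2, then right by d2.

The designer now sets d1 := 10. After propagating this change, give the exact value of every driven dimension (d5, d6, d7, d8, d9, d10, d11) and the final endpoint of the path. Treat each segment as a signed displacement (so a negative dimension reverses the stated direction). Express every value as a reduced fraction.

Apply edit: d1 := 10
  d5 = d2/5 - d1/3 = -32/15
  d6 = d4/3 + d3/5 + d5 = 14/5
  d7 = d6 + d2/4 - d1 = -57/10
  d8 = d4 - d5 = 137/15
  d9 = d2/3 = 2
  d10 = d7*5 = -57/2
  d11 = d3/4 - d9 + d6*3 = 193/20
Walk from origin (0, 0):
  seg 1: right by d3 = 13 → (13, 0)
  seg 2: right by d2 = 6 → (19, 0)
  seg 3: down by d9 = 2 → (19, -2)
  seg 4: right by d1 = 10 → (29, -2)
  seg 5: up by d10 = -57/2 → (29, -61/2)
  seg 6: down by d2 = 6 → (29, -73/2)
  seg 7: right by d8 = 137/15 → (572/15, -73/2)
  seg 8: left by d4 = 7 → (467/15, -73/2)
  seg 9: up by d2 = 6 → (467/15, -61/2)
  seg 10: right by d2 = 6 → (557/15, -61/2)

d5 = -32/15
d6 = 14/5
d7 = -57/10
d8 = 137/15
d9 = 2
d10 = -57/2
d11 = 193/20
endpoint = (557/15, -61/2)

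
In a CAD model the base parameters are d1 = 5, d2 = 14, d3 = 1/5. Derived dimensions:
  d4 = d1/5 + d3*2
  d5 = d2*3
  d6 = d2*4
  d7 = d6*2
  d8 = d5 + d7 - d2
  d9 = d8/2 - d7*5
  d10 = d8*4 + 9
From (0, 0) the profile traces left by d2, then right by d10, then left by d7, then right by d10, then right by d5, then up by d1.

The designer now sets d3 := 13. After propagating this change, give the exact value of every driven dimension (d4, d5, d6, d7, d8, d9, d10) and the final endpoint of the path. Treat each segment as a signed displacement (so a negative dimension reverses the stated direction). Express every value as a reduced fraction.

Apply edit: d3 := 13
  d4 = d1/5 + d3*2 = 27
  d5 = d2*3 = 42
  d6 = d2*4 = 56
  d7 = d6*2 = 112
  d8 = d5 + d7 - d2 = 140
  d9 = d8/2 - d7*5 = -490
  d10 = d8*4 + 9 = 569
Walk from origin (0, 0):
  seg 1: left by d2 = 14 → (-14, 0)
  seg 2: right by d10 = 569 → (555, 0)
  seg 3: left by d7 = 112 → (443, 0)
  seg 4: right by d10 = 569 → (1012, 0)
  seg 5: right by d5 = 42 → (1054, 0)
  seg 6: up by d1 = 5 → (1054, 5)

d4 = 27
d5 = 42
d6 = 56
d7 = 112
d8 = 140
d9 = -490
d10 = 569
endpoint = (1054, 5)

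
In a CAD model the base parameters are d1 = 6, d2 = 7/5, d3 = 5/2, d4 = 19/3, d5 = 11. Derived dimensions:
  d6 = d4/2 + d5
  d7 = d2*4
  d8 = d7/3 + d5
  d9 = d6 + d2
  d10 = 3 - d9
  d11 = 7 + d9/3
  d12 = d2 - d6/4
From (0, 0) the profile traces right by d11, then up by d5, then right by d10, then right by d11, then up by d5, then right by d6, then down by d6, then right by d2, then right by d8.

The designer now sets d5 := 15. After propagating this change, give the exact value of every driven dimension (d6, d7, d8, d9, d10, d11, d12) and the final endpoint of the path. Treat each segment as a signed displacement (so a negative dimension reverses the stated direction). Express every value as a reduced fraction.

Apply edit: d5 := 15
  d6 = d4/2 + d5 = 109/6
  d7 = d2*4 = 28/5
  d8 = d7/3 + d5 = 253/15
  d9 = d6 + d2 = 587/30
  d10 = 3 - d9 = -497/30
  d11 = 7 + d9/3 = 1217/90
  d12 = d2 - d6/4 = -377/120
Walk from origin (0, 0):
  seg 1: right by d11 = 1217/90 → (1217/90, 0)
  seg 2: up by d5 = 15 → (1217/90, 15)
  seg 3: right by d10 = -497/30 → (-137/45, 15)
  seg 4: right by d11 = 1217/90 → (943/90, 15)
  seg 5: up by d5 = 15 → (943/90, 30)
  seg 6: right by d6 = 109/6 → (1289/45, 30)
  seg 7: down by d6 = 109/6 → (1289/45, 71/6)
  seg 8: right by d2 = 7/5 → (1352/45, 71/6)
  seg 9: right by d8 = 253/15 → (2111/45, 71/6)

d6 = 109/6
d7 = 28/5
d8 = 253/15
d9 = 587/30
d10 = -497/30
d11 = 1217/90
d12 = -377/120
endpoint = (2111/45, 71/6)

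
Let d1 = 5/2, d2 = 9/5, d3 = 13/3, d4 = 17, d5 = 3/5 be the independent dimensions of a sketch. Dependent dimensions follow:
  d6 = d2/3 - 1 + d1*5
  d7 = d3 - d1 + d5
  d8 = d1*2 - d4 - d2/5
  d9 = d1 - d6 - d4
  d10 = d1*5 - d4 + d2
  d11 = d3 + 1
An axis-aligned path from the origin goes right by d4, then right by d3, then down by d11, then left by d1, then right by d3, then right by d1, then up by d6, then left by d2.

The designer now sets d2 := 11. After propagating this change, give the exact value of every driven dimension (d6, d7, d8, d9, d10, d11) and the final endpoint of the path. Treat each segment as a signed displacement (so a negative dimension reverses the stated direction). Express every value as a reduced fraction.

Apply edit: d2 := 11
  d6 = d2/3 - 1 + d1*5 = 91/6
  d7 = d3 - d1 + d5 = 73/30
  d8 = d1*2 - d4 - d2/5 = -71/5
  d9 = d1 - d6 - d4 = -89/3
  d10 = d1*5 - d4 + d2 = 13/2
  d11 = d3 + 1 = 16/3
Walk from origin (0, 0):
  seg 1: right by d4 = 17 → (17, 0)
  seg 2: right by d3 = 13/3 → (64/3, 0)
  seg 3: down by d11 = 16/3 → (64/3, -16/3)
  seg 4: left by d1 = 5/2 → (113/6, -16/3)
  seg 5: right by d3 = 13/3 → (139/6, -16/3)
  seg 6: right by d1 = 5/2 → (77/3, -16/3)
  seg 7: up by d6 = 91/6 → (77/3, 59/6)
  seg 8: left by d2 = 11 → (44/3, 59/6)

d6 = 91/6
d7 = 73/30
d8 = -71/5
d9 = -89/3
d10 = 13/2
d11 = 16/3
endpoint = (44/3, 59/6)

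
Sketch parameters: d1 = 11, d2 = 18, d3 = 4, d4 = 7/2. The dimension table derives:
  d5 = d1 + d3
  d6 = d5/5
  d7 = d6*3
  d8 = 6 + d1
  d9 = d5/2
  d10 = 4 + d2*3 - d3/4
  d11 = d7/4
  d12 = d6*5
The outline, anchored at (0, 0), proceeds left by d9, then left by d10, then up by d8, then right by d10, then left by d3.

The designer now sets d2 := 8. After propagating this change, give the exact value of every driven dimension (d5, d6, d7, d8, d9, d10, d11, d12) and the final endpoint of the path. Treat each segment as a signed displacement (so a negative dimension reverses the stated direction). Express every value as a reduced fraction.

d5 = 15
d6 = 3
d7 = 9
d8 = 17
d9 = 15/2
d10 = 27
d11 = 9/4
d12 = 15
endpoint = (-23/2, 17)

Apply edit: d2 := 8
  d5 = d1 + d3 = 15
  d6 = d5/5 = 3
  d7 = d6*3 = 9
  d8 = 6 + d1 = 17
  d9 = d5/2 = 15/2
  d10 = 4 + d2*3 - d3/4 = 27
  d11 = d7/4 = 9/4
  d12 = d6*5 = 15
Walk from origin (0, 0):
  seg 1: left by d9 = 15/2 → (-15/2, 0)
  seg 2: left by d10 = 27 → (-69/2, 0)
  seg 3: up by d8 = 17 → (-69/2, 17)
  seg 4: right by d10 = 27 → (-15/2, 17)
  seg 5: left by d3 = 4 → (-23/2, 17)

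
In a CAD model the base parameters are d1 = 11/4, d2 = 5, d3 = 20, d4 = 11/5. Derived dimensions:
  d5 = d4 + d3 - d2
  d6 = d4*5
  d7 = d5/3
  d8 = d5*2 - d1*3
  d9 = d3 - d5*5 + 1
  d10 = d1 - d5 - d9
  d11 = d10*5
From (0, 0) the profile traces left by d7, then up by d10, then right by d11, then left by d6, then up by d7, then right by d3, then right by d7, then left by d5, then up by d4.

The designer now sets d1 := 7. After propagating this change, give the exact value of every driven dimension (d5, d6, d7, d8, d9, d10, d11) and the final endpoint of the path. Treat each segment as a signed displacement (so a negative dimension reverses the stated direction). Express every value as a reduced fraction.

d5 = 86/5
d6 = 11
d7 = 86/15
d8 = 67/5
d9 = -65
d10 = 274/5
d11 = 274
endpoint = (1329/5, 941/15)

Apply edit: d1 := 7
  d5 = d4 + d3 - d2 = 86/5
  d6 = d4*5 = 11
  d7 = d5/3 = 86/15
  d8 = d5*2 - d1*3 = 67/5
  d9 = d3 - d5*5 + 1 = -65
  d10 = d1 - d5 - d9 = 274/5
  d11 = d10*5 = 274
Walk from origin (0, 0):
  seg 1: left by d7 = 86/15 → (-86/15, 0)
  seg 2: up by d10 = 274/5 → (-86/15, 274/5)
  seg 3: right by d11 = 274 → (4024/15, 274/5)
  seg 4: left by d6 = 11 → (3859/15, 274/5)
  seg 5: up by d7 = 86/15 → (3859/15, 908/15)
  seg 6: right by d3 = 20 → (4159/15, 908/15)
  seg 7: right by d7 = 86/15 → (283, 908/15)
  seg 8: left by d5 = 86/5 → (1329/5, 908/15)
  seg 9: up by d4 = 11/5 → (1329/5, 941/15)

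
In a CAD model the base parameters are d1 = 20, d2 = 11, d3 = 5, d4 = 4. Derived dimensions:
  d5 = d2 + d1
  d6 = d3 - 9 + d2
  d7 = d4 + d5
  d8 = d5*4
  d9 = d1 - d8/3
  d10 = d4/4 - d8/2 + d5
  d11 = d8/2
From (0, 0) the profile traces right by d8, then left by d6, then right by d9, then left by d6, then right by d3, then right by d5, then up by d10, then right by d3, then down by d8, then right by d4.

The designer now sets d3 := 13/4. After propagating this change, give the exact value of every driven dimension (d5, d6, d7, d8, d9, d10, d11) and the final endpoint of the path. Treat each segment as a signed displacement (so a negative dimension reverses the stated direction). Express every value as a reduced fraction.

Apply edit: d3 := 13/4
  d5 = d2 + d1 = 31
  d6 = d3 - 9 + d2 = 21/4
  d7 = d4 + d5 = 35
  d8 = d5*4 = 124
  d9 = d1 - d8/3 = -64/3
  d10 = d4/4 - d8/2 + d5 = -30
  d11 = d8/2 = 62
Walk from origin (0, 0):
  seg 1: right by d8 = 124 → (124, 0)
  seg 2: left by d6 = 21/4 → (475/4, 0)
  seg 3: right by d9 = -64/3 → (1169/12, 0)
  seg 4: left by d6 = 21/4 → (553/6, 0)
  seg 5: right by d3 = 13/4 → (1145/12, 0)
  seg 6: right by d5 = 31 → (1517/12, 0)
  seg 7: up by d10 = -30 → (1517/12, -30)
  seg 8: right by d3 = 13/4 → (389/3, -30)
  seg 9: down by d8 = 124 → (389/3, -154)
  seg 10: right by d4 = 4 → (401/3, -154)

d5 = 31
d6 = 21/4
d7 = 35
d8 = 124
d9 = -64/3
d10 = -30
d11 = 62
endpoint = (401/3, -154)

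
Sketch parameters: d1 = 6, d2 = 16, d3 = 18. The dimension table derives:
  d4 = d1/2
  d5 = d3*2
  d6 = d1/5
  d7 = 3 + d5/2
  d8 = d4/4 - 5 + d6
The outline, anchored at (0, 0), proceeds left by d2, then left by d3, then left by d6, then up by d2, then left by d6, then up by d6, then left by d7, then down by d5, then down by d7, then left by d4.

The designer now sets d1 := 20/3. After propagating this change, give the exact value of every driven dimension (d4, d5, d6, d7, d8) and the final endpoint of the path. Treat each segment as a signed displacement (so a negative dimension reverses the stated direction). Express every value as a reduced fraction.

d4 = 10/3
d5 = 36
d6 = 4/3
d7 = 21
d8 = -17/6
endpoint = (-61, -119/3)

Apply edit: d1 := 20/3
  d4 = d1/2 = 10/3
  d5 = d3*2 = 36
  d6 = d1/5 = 4/3
  d7 = 3 + d5/2 = 21
  d8 = d4/4 - 5 + d6 = -17/6
Walk from origin (0, 0):
  seg 1: left by d2 = 16 → (-16, 0)
  seg 2: left by d3 = 18 → (-34, 0)
  seg 3: left by d6 = 4/3 → (-106/3, 0)
  seg 4: up by d2 = 16 → (-106/3, 16)
  seg 5: left by d6 = 4/3 → (-110/3, 16)
  seg 6: up by d6 = 4/3 → (-110/3, 52/3)
  seg 7: left by d7 = 21 → (-173/3, 52/3)
  seg 8: down by d5 = 36 → (-173/3, -56/3)
  seg 9: down by d7 = 21 → (-173/3, -119/3)
  seg 10: left by d4 = 10/3 → (-61, -119/3)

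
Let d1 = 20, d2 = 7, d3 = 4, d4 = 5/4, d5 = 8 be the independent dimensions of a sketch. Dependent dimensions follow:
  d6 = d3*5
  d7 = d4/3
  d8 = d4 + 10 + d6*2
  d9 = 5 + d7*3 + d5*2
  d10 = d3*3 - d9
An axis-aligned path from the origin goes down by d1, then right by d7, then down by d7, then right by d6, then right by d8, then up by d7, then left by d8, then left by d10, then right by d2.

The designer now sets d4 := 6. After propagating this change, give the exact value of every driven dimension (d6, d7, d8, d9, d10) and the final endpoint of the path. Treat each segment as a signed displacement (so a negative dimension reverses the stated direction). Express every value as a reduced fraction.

d6 = 20
d7 = 2
d8 = 56
d9 = 27
d10 = -15
endpoint = (44, -20)

Apply edit: d4 := 6
  d6 = d3*5 = 20
  d7 = d4/3 = 2
  d8 = d4 + 10 + d6*2 = 56
  d9 = 5 + d7*3 + d5*2 = 27
  d10 = d3*3 - d9 = -15
Walk from origin (0, 0):
  seg 1: down by d1 = 20 → (0, -20)
  seg 2: right by d7 = 2 → (2, -20)
  seg 3: down by d7 = 2 → (2, -22)
  seg 4: right by d6 = 20 → (22, -22)
  seg 5: right by d8 = 56 → (78, -22)
  seg 6: up by d7 = 2 → (78, -20)
  seg 7: left by d8 = 56 → (22, -20)
  seg 8: left by d10 = -15 → (37, -20)
  seg 9: right by d2 = 7 → (44, -20)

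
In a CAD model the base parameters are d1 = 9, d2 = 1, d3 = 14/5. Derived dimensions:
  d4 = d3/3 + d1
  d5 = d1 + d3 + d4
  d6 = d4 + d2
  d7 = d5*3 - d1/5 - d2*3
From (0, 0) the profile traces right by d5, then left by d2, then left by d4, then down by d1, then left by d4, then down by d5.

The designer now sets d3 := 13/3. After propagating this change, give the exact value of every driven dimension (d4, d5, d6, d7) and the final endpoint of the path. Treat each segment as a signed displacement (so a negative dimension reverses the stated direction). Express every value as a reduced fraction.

Apply edit: d3 := 13/3
  d4 = d3/3 + d1 = 94/9
  d5 = d1 + d3 + d4 = 214/9
  d6 = d4 + d2 = 103/9
  d7 = d5*3 - d1/5 - d2*3 = 998/15
Walk from origin (0, 0):
  seg 1: right by d5 = 214/9 → (214/9, 0)
  seg 2: left by d2 = 1 → (205/9, 0)
  seg 3: left by d4 = 94/9 → (37/3, 0)
  seg 4: down by d1 = 9 → (37/3, -9)
  seg 5: left by d4 = 94/9 → (17/9, -9)
  seg 6: down by d5 = 214/9 → (17/9, -295/9)

d4 = 94/9
d5 = 214/9
d6 = 103/9
d7 = 998/15
endpoint = (17/9, -295/9)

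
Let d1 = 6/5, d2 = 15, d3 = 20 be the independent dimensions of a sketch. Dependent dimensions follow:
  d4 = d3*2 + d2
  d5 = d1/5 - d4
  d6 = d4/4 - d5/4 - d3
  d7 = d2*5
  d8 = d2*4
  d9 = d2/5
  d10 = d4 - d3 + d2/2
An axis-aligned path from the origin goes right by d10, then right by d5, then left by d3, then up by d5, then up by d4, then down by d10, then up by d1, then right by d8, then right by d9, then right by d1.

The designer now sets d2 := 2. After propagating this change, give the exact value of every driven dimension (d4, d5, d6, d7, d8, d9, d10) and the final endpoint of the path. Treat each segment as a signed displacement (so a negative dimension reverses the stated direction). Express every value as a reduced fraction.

d4 = 42
d5 = -1044/25
d6 = 47/50
d7 = 10
d8 = 8
d9 = 2/5
d10 = 23
endpoint = (-729/25, -539/25)

Apply edit: d2 := 2
  d4 = d3*2 + d2 = 42
  d5 = d1/5 - d4 = -1044/25
  d6 = d4/4 - d5/4 - d3 = 47/50
  d7 = d2*5 = 10
  d8 = d2*4 = 8
  d9 = d2/5 = 2/5
  d10 = d4 - d3 + d2/2 = 23
Walk from origin (0, 0):
  seg 1: right by d10 = 23 → (23, 0)
  seg 2: right by d5 = -1044/25 → (-469/25, 0)
  seg 3: left by d3 = 20 → (-969/25, 0)
  seg 4: up by d5 = -1044/25 → (-969/25, -1044/25)
  seg 5: up by d4 = 42 → (-969/25, 6/25)
  seg 6: down by d10 = 23 → (-969/25, -569/25)
  seg 7: up by d1 = 6/5 → (-969/25, -539/25)
  seg 8: right by d8 = 8 → (-769/25, -539/25)
  seg 9: right by d9 = 2/5 → (-759/25, -539/25)
  seg 10: right by d1 = 6/5 → (-729/25, -539/25)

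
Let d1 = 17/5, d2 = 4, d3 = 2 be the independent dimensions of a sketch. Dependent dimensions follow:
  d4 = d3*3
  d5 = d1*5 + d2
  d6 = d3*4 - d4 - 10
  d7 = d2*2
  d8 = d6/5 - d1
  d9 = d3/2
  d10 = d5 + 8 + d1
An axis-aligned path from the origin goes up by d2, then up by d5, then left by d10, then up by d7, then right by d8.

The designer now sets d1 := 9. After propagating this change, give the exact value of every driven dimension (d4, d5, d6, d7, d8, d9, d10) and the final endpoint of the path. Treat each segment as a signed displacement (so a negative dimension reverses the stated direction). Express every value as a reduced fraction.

d4 = 6
d5 = 49
d6 = -8
d7 = 8
d8 = -53/5
d9 = 1
d10 = 66
endpoint = (-383/5, 61)

Apply edit: d1 := 9
  d4 = d3*3 = 6
  d5 = d1*5 + d2 = 49
  d6 = d3*4 - d4 - 10 = -8
  d7 = d2*2 = 8
  d8 = d6/5 - d1 = -53/5
  d9 = d3/2 = 1
  d10 = d5 + 8 + d1 = 66
Walk from origin (0, 0):
  seg 1: up by d2 = 4 → (0, 4)
  seg 2: up by d5 = 49 → (0, 53)
  seg 3: left by d10 = 66 → (-66, 53)
  seg 4: up by d7 = 8 → (-66, 61)
  seg 5: right by d8 = -53/5 → (-383/5, 61)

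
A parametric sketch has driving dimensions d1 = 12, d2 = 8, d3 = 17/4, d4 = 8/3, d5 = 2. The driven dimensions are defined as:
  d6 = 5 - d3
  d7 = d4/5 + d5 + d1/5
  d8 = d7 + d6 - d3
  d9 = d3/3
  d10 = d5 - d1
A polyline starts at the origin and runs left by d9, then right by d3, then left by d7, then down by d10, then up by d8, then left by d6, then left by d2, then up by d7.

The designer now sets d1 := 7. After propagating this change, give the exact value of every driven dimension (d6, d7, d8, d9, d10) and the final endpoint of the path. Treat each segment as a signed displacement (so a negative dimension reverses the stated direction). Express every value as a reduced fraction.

Apply edit: d1 := 7
  d6 = 5 - d3 = 3/4
  d7 = d4/5 + d5 + d1/5 = 59/15
  d8 = d7 + d6 - d3 = 13/30
  d9 = d3/3 = 17/12
  d10 = d5 - d1 = -5
Walk from origin (0, 0):
  seg 1: left by d9 = 17/12 → (-17/12, 0)
  seg 2: right by d3 = 17/4 → (17/6, 0)
  seg 3: left by d7 = 59/15 → (-11/10, 0)
  seg 4: down by d10 = -5 → (-11/10, 5)
  seg 5: up by d8 = 13/30 → (-11/10, 163/30)
  seg 6: left by d6 = 3/4 → (-37/20, 163/30)
  seg 7: left by d2 = 8 → (-197/20, 163/30)
  seg 8: up by d7 = 59/15 → (-197/20, 281/30)

d6 = 3/4
d7 = 59/15
d8 = 13/30
d9 = 17/12
d10 = -5
endpoint = (-197/20, 281/30)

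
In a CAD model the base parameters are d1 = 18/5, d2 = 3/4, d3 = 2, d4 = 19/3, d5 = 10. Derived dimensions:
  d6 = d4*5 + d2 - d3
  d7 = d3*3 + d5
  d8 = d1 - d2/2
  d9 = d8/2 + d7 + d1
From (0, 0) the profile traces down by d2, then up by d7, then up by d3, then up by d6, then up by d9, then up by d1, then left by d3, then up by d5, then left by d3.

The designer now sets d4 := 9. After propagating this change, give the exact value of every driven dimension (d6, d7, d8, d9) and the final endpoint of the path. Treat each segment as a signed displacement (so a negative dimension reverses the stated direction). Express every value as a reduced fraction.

Apply edit: d4 := 9
  d6 = d4*5 + d2 - d3 = 175/4
  d7 = d3*3 + d5 = 16
  d8 = d1 - d2/2 = 129/40
  d9 = d8/2 + d7 + d1 = 1697/80
Walk from origin (0, 0):
  seg 1: down by d2 = 3/4 → (0, -3/4)
  seg 2: up by d7 = 16 → (0, 61/4)
  seg 3: up by d3 = 2 → (0, 69/4)
  seg 4: up by d6 = 175/4 → (0, 61)
  seg 5: up by d9 = 1697/80 → (0, 6577/80)
  seg 6: up by d1 = 18/5 → (0, 1373/16)
  seg 7: left by d3 = 2 → (-2, 1373/16)
  seg 8: up by d5 = 10 → (-2, 1533/16)
  seg 9: left by d3 = 2 → (-4, 1533/16)

d6 = 175/4
d7 = 16
d8 = 129/40
d9 = 1697/80
endpoint = (-4, 1533/16)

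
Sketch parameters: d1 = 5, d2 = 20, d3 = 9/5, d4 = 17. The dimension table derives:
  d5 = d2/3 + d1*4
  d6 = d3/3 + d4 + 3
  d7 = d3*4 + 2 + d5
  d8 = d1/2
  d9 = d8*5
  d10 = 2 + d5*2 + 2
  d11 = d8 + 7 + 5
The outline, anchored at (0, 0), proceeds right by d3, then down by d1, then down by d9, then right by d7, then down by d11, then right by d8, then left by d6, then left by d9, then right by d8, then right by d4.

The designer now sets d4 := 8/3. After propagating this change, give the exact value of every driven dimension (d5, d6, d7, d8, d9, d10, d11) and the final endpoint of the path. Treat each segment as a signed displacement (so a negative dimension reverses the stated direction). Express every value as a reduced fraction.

Apply edit: d4 := 8/3
  d5 = d2/3 + d1*4 = 80/3
  d6 = d3/3 + d4 + 3 = 94/15
  d7 = d3*4 + 2 + d5 = 538/15
  d8 = d1/2 = 5/2
  d9 = d8*5 = 25/2
  d10 = 2 + d5*2 + 2 = 172/3
  d11 = d8 + 7 + 5 = 29/2
Walk from origin (0, 0):
  seg 1: right by d3 = 9/5 → (9/5, 0)
  seg 2: down by d1 = 5 → (9/5, -5)
  seg 3: down by d9 = 25/2 → (9/5, -35/2)
  seg 4: right by d7 = 538/15 → (113/3, -35/2)
  seg 5: down by d11 = 29/2 → (113/3, -32)
  seg 6: right by d8 = 5/2 → (241/6, -32)
  seg 7: left by d6 = 94/15 → (339/10, -32)
  seg 8: left by d9 = 25/2 → (107/5, -32)
  seg 9: right by d8 = 5/2 → (239/10, -32)
  seg 10: right by d4 = 8/3 → (797/30, -32)

d5 = 80/3
d6 = 94/15
d7 = 538/15
d8 = 5/2
d9 = 25/2
d10 = 172/3
d11 = 29/2
endpoint = (797/30, -32)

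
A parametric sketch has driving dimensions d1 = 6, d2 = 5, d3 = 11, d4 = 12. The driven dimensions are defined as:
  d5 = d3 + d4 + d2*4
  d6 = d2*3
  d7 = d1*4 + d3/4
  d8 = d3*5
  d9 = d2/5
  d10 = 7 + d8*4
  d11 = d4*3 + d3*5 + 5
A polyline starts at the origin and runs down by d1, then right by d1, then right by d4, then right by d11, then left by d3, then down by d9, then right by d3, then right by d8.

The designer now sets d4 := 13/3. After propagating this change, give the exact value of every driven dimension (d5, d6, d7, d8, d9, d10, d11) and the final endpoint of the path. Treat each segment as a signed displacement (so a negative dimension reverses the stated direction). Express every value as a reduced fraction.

d5 = 106/3
d6 = 15
d7 = 107/4
d8 = 55
d9 = 1
d10 = 227
d11 = 73
endpoint = (415/3, -7)

Apply edit: d4 := 13/3
  d5 = d3 + d4 + d2*4 = 106/3
  d6 = d2*3 = 15
  d7 = d1*4 + d3/4 = 107/4
  d8 = d3*5 = 55
  d9 = d2/5 = 1
  d10 = 7 + d8*4 = 227
  d11 = d4*3 + d3*5 + 5 = 73
Walk from origin (0, 0):
  seg 1: down by d1 = 6 → (0, -6)
  seg 2: right by d1 = 6 → (6, -6)
  seg 3: right by d4 = 13/3 → (31/3, -6)
  seg 4: right by d11 = 73 → (250/3, -6)
  seg 5: left by d3 = 11 → (217/3, -6)
  seg 6: down by d9 = 1 → (217/3, -7)
  seg 7: right by d3 = 11 → (250/3, -7)
  seg 8: right by d8 = 55 → (415/3, -7)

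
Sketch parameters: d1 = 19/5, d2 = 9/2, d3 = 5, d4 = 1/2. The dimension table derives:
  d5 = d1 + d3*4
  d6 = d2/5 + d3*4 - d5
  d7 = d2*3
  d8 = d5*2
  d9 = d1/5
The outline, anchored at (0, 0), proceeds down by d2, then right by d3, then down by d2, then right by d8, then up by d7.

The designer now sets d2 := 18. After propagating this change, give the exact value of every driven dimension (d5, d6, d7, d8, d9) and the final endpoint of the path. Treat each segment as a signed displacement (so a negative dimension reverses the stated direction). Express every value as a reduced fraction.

Apply edit: d2 := 18
  d5 = d1 + d3*4 = 119/5
  d6 = d2/5 + d3*4 - d5 = -1/5
  d7 = d2*3 = 54
  d8 = d5*2 = 238/5
  d9 = d1/5 = 19/25
Walk from origin (0, 0):
  seg 1: down by d2 = 18 → (0, -18)
  seg 2: right by d3 = 5 → (5, -18)
  seg 3: down by d2 = 18 → (5, -36)
  seg 4: right by d8 = 238/5 → (263/5, -36)
  seg 5: up by d7 = 54 → (263/5, 18)

d5 = 119/5
d6 = -1/5
d7 = 54
d8 = 238/5
d9 = 19/25
endpoint = (263/5, 18)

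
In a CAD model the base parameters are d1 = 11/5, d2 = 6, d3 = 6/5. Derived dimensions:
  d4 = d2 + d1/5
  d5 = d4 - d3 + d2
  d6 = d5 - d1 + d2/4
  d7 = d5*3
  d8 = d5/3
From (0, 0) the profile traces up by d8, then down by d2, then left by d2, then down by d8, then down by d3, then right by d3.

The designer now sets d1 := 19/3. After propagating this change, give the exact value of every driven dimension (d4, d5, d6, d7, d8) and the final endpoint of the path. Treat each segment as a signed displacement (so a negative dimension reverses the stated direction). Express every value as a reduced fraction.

d4 = 109/15
d5 = 181/15
d6 = 217/30
d7 = 181/5
d8 = 181/45
endpoint = (-24/5, -36/5)

Apply edit: d1 := 19/3
  d4 = d2 + d1/5 = 109/15
  d5 = d4 - d3 + d2 = 181/15
  d6 = d5 - d1 + d2/4 = 217/30
  d7 = d5*3 = 181/5
  d8 = d5/3 = 181/45
Walk from origin (0, 0):
  seg 1: up by d8 = 181/45 → (0, 181/45)
  seg 2: down by d2 = 6 → (0, -89/45)
  seg 3: left by d2 = 6 → (-6, -89/45)
  seg 4: down by d8 = 181/45 → (-6, -6)
  seg 5: down by d3 = 6/5 → (-6, -36/5)
  seg 6: right by d3 = 6/5 → (-24/5, -36/5)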